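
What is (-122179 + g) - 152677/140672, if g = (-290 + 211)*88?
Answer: -2595038387/20096 ≈ -1.2913e+5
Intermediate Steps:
g = -6952 (g = -79*88 = -6952)
(-122179 + g) - 152677/140672 = (-122179 - 6952) - 152677/140672 = -129131 - 152677*1/140672 = -129131 - 21811/20096 = -2595038387/20096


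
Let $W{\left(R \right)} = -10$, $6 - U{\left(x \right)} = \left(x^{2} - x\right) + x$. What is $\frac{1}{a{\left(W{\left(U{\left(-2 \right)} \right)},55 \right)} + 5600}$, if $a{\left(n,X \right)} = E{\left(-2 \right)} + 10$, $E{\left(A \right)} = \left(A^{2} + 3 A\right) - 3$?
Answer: $\frac{1}{5605} \approx 0.00017841$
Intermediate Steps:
$U{\left(x \right)} = 6 - x^{2}$ ($U{\left(x \right)} = 6 - \left(\left(x^{2} - x\right) + x\right) = 6 - x^{2}$)
$E{\left(A \right)} = -3 + A^{2} + 3 A$
$a{\left(n,X \right)} = 5$ ($a{\left(n,X \right)} = \left(-3 + \left(-2\right)^{2} + 3 \left(-2\right)\right) + 10 = \left(-3 + 4 - 6\right) + 10 = -5 + 10 = 5$)
$\frac{1}{a{\left(W{\left(U{\left(-2 \right)} \right)},55 \right)} + 5600} = \frac{1}{5 + 5600} = \frac{1}{5605}$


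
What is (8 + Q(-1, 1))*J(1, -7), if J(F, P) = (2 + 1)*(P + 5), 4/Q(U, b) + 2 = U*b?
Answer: -40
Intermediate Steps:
Q(U, b) = 4/(-2 + U*b)
J(F, P) = 15 + 3*P (J(F, P) = 3*(5 + P) = 15 + 3*P)
(8 + Q(-1, 1))*J(1, -7) = (8 + 4/(-2 - 1*1))*(15 + 3*(-7)) = (8 + 4/(-2 - 1))*(15 - 21) = (8 + 4/(-3))*(-6) = (8 + 4*(-⅓))*(-6) = (8 - 4/3)*(-6) = (20/3)*(-6) = -40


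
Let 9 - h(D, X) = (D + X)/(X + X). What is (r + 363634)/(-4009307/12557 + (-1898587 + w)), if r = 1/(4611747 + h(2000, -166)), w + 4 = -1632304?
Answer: -1747814393686546728/16972855015784912243 ≈ -0.10298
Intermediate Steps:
w = -1632308 (w = -4 - 1632304 = -1632308)
h(D, X) = 9 - (D + X)/(2*X) (h(D, X) = 9 - (D + X)/(X + X) = 9 - (D + X)/(2*X))
r = 166/765552413 (r = 1/(4611747 + (½)*(-1*2000 + 17*(-166))/(-166)) = 1/(4611747 + (½)*(-1/166)*(-2000 - 2822)) = 1/(4611747 + (½)*(-1/166)*(-4822)) = 1/(4611747 + 2411/166) = 1/(765552413/166) = 166/765552413 ≈ 2.1684e-7)
(r + 363634)/(-4009307/12557 + (-1898587 + w)) = (166/765552413 + 363634)/(-4009307/12557 + (-1898587 - 1632308)) = 278380886149008/(765552413*(-4009307*1/12557 - 3530895)) = 278380886149008/(765552413*(-4009307/12557 - 3530895)) = 278380886149008/(765552413*(-44341457822/12557)) = (278380886149008/765552413)*(-12557/44341457822) = -1747814393686546728/16972855015784912243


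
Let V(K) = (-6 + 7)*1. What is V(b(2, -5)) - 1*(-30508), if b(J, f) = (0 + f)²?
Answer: 30509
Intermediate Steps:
b(J, f) = f²
V(K) = 1 (V(K) = 1*1 = 1)
V(b(2, -5)) - 1*(-30508) = 1 - 1*(-30508) = 1 + 30508 = 30509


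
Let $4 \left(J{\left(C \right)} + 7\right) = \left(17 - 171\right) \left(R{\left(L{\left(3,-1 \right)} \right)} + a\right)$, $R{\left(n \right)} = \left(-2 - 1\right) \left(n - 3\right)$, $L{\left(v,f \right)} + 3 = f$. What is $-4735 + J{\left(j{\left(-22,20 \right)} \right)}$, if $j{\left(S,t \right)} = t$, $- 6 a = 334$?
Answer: $- \frac{10222}{3} \approx -3407.3$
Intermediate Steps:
$a = - \frac{167}{3}$ ($a = \left(- \frac{1}{6}\right) 334 = - \frac{167}{3} \approx -55.667$)
$L{\left(v,f \right)} = -3 + f$
$R{\left(n \right)} = 9 - 3 n$ ($R{\left(n \right)} = - 3 \left(-3 + n\right) = 9 - 3 n$)
$J{\left(C \right)} = \frac{3983}{3}$ ($J{\left(C \right)} = -7 + \frac{\left(17 - 171\right) \left(\left(9 - 3 \left(-3 - 1\right)\right) - \frac{167}{3}\right)}{4} = -7 + \frac{\left(-154\right) \left(\left(9 - -12\right) - \frac{167}{3}\right)}{4} = -7 + \frac{\left(-154\right) \left(\left(9 + 12\right) - \frac{167}{3}\right)}{4} = -7 + \frac{\left(-154\right) \left(21 - \frac{167}{3}\right)}{4} = -7 + \frac{\left(-154\right) \left(- \frac{104}{3}\right)}{4} = -7 + \frac{1}{4} \cdot \frac{16016}{3} = -7 + \frac{4004}{3} = \frac{3983}{3}$)
$-4735 + J{\left(j{\left(-22,20 \right)} \right)} = -4735 + \frac{3983}{3} = - \frac{10222}{3}$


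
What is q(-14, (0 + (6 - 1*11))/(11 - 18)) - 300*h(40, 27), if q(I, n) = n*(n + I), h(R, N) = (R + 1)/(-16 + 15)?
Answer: 602235/49 ≈ 12291.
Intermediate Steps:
h(R, N) = -1 - R (h(R, N) = (1 + R)/(-1) = (1 + R)*(-1) = -1 - R)
q(I, n) = n*(I + n)
q(-14, (0 + (6 - 1*11))/(11 - 18)) - 300*h(40, 27) = ((0 + (6 - 1*11))/(11 - 18))*(-14 + (0 + (6 - 1*11))/(11 - 18)) - 300*(-1 - 1*40) = ((0 + (6 - 11))/(-7))*(-14 + (0 + (6 - 11))/(-7)) - 300*(-1 - 40) = ((0 - 5)*(-⅐))*(-14 + (0 - 5)*(-⅐)) - 300*(-41) = (-5*(-⅐))*(-14 - 5*(-⅐)) + 12300 = 5*(-14 + 5/7)/7 + 12300 = (5/7)*(-93/7) + 12300 = -465/49 + 12300 = 602235/49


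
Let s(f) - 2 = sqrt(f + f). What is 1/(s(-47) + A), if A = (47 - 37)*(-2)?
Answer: -9/209 - I*sqrt(94)/418 ≈ -0.043062 - 0.023195*I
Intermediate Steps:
s(f) = 2 + sqrt(2)*sqrt(f) (s(f) = 2 + sqrt(f + f) = 2 + sqrt(2*f) = 2 + sqrt(2)*sqrt(f))
A = -20 (A = 10*(-2) = -20)
1/(s(-47) + A) = 1/((2 + sqrt(2)*sqrt(-47)) - 20) = 1/((2 + sqrt(2)*(I*sqrt(47))) - 20) = 1/((2 + I*sqrt(94)) - 20) = 1/(-18 + I*sqrt(94))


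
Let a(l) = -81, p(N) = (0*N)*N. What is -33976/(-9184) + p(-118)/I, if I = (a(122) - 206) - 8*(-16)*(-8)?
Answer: 4247/1148 ≈ 3.6995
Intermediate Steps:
p(N) = 0 (p(N) = 0*N = 0)
I = -1311 (I = (-81 - 206) - 8*(-16)*(-8) = -287 + 128*(-8) = -287 - 1024 = -1311)
-33976/(-9184) + p(-118)/I = -33976/(-9184) + 0/(-1311) = -33976*(-1/9184) + 0*(-1/1311) = 4247/1148 + 0 = 4247/1148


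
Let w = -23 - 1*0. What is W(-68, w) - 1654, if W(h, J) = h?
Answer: -1722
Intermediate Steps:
w = -23 (w = -23 + 0 = -23)
W(-68, w) - 1654 = -68 - 1654 = -1722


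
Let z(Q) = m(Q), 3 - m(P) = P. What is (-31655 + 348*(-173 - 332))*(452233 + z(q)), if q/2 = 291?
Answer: -93670781330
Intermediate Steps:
q = 582 (q = 2*291 = 582)
m(P) = 3 - P
z(Q) = 3 - Q
(-31655 + 348*(-173 - 332))*(452233 + z(q)) = (-31655 + 348*(-173 - 332))*(452233 + (3 - 1*582)) = (-31655 + 348*(-505))*(452233 + (3 - 582)) = (-31655 - 175740)*(452233 - 579) = -207395*451654 = -93670781330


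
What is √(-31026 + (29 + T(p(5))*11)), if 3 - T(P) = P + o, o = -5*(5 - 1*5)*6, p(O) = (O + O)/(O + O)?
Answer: 5*I*√1239 ≈ 176.0*I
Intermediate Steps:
p(O) = 1 (p(O) = (2*O)/((2*O)) = (2*O)*(1/(2*O)) = 1)
o = 0 (o = -5*(5 - 5)*6 = -5*0*6 = 0*6 = 0)
T(P) = 3 - P (T(P) = 3 - (P + 0) = 3 - P)
√(-31026 + (29 + T(p(5))*11)) = √(-31026 + (29 + (3 - 1*1)*11)) = √(-31026 + (29 + (3 - 1)*11)) = √(-31026 + (29 + 2*11)) = √(-31026 + (29 + 22)) = √(-31026 + 51) = √(-30975) = 5*I*√1239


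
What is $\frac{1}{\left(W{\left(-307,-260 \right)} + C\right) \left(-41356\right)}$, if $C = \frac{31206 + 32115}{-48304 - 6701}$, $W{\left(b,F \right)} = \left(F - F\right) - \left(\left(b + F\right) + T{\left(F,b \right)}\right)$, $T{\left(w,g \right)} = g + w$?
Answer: $- \frac{18335}{858996501748} \approx -2.1345 \cdot 10^{-8}$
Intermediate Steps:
$W{\left(b,F \right)} = - 2 F - 2 b$ ($W{\left(b,F \right)} = \left(F - F\right) - \left(\left(b + F\right) + \left(b + F\right)\right) = 0 - \left(\left(F + b\right) + \left(F + b\right)\right) = 0 - \left(2 F + 2 b\right) = - 2 F - 2 b$)
$C = - \frac{21107}{18335}$ ($C = \frac{63321}{-55005} = 63321 \left(- \frac{1}{55005}\right) = - \frac{21107}{18335} \approx -1.1512$)
$\frac{1}{\left(W{\left(-307,-260 \right)} + C\right) \left(-41356\right)} = \frac{1}{\left(\left(\left(-2\right) \left(-260\right) - -614\right) - \frac{21107}{18335}\right) \left(-41356\right)} = \frac{1}{\left(520 + 614\right) - \frac{21107}{18335}} \left(- \frac{1}{41356}\right) = \frac{1}{1134 - \frac{21107}{18335}} \left(- \frac{1}{41356}\right) = \frac{1}{\frac{20770783}{18335}} \left(- \frac{1}{41356}\right) = \frac{18335}{20770783} \left(- \frac{1}{41356}\right) = - \frac{18335}{858996501748}$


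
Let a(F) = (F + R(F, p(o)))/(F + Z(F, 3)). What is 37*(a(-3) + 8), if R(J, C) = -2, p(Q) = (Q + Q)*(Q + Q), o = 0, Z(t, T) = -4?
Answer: 2257/7 ≈ 322.43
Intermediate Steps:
p(Q) = 4*Q² (p(Q) = (2*Q)*(2*Q) = 4*Q²)
a(F) = (-2 + F)/(-4 + F) (a(F) = (F - 2)/(F - 4) = (-2 + F)/(-4 + F))
37*(a(-3) + 8) = 37*((-2 - 3)/(-4 - 3) + 8) = 37*(-5/(-7) + 8) = 37*(-⅐*(-5) + 8) = 37*(5/7 + 8) = 37*(61/7) = 2257/7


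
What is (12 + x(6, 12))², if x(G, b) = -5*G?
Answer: 324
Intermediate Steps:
(12 + x(6, 12))² = (12 - 5*6)² = (12 - 30)² = (-18)² = 324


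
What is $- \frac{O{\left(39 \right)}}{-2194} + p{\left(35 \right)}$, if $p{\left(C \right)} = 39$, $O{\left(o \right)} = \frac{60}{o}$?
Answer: $\frac{556189}{14261} \approx 39.001$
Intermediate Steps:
$- \frac{O{\left(39 \right)}}{-2194} + p{\left(35 \right)} = - \frac{60 \cdot \frac{1}{39}}{-2194} + 39 = - \frac{60 \cdot \frac{1}{39} \left(-1\right)}{2194} + 39 = - \frac{20 \left(-1\right)}{13 \cdot 2194} + 39 = \left(-1\right) \left(- \frac{10}{14261}\right) + 39 = \frac{10}{14261} + 39 = \frac{556189}{14261}$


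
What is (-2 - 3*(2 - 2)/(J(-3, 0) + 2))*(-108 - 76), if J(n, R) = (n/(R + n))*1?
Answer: 368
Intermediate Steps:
J(n, R) = n/(R + n) (J(n, R) = (n/(R + n))*1 = n/(R + n))
(-2 - 3*(2 - 2)/(J(-3, 0) + 2))*(-108 - 76) = (-2 - 3*(2 - 2)/(-3/(0 - 3) + 2))*(-108 - 76) = (-2 - 0/(-3/(-3) + 2))*(-184) = (-2 - 0/(-3*(-⅓) + 2))*(-184) = (-2 - 0/(1 + 2))*(-184) = (-2 - 0/3)*(-184) = (-2 - 3*0)*(-184) = (-2 + 0)*(-184) = -2*(-184) = 368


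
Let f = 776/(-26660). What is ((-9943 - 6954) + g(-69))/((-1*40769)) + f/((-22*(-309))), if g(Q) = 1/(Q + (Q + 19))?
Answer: 45551597578673/109907755450185 ≈ 0.41445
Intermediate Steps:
f = -194/6665 (f = 776*(-1/26660) = -194/6665 ≈ -0.029107)
g(Q) = 1/(19 + 2*Q) (g(Q) = 1/(Q + (19 + Q)) = 1/(19 + 2*Q))
((-9943 - 6954) + g(-69))/((-1*40769)) + f/((-22*(-309))) = ((-9943 - 6954) + 1/(19 + 2*(-69)))/((-1*40769)) - 194/(6665*((-22*(-309)))) = (-16897 + 1/(19 - 138))/(-40769) - 194/6665/6798 = (-16897 + 1/(-119))*(-1/40769) - 194/6665*1/6798 = (-16897 - 1/119)*(-1/40769) - 97/22654335 = -2010744/119*(-1/40769) - 97/22654335 = 2010744/4851511 - 97/22654335 = 45551597578673/109907755450185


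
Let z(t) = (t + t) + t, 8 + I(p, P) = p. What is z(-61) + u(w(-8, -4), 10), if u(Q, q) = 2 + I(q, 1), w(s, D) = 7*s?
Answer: -179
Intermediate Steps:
I(p, P) = -8 + p
u(Q, q) = -6 + q (u(Q, q) = 2 + (-8 + q) = -6 + q)
z(t) = 3*t (z(t) = 2*t + t = 3*t)
z(-61) + u(w(-8, -4), 10) = 3*(-61) + (-6 + 10) = -183 + 4 = -179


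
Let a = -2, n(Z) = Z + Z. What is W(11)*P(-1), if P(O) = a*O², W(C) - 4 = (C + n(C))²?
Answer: -2186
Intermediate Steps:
n(Z) = 2*Z
W(C) = 4 + 9*C² (W(C) = 4 + (C + 2*C)² = 4 + (3*C)² = 4 + 9*C²)
P(O) = -2*O²
W(11)*P(-1) = (4 + 9*11²)*(-2*(-1)²) = (4 + 9*121)*(-2*1) = (4 + 1089)*(-2) = 1093*(-2) = -2186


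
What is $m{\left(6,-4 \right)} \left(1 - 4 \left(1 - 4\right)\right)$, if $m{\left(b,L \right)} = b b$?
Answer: $468$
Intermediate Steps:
$m{\left(b,L \right)} = b^{2}$
$m{\left(6,-4 \right)} \left(1 - 4 \left(1 - 4\right)\right) = 6^{2} \left(1 - 4 \left(1 - 4\right)\right) = 36 \left(1 - -12\right) = 36 \left(1 + 12\right) = 36 \cdot 13 = 468$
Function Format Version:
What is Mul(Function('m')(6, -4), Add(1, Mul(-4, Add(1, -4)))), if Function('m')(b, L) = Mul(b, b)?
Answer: 468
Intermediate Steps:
Function('m')(b, L) = Pow(b, 2)
Mul(Function('m')(6, -4), Add(1, Mul(-4, Add(1, -4)))) = Mul(Pow(6, 2), Add(1, Mul(-4, Add(1, -4)))) = Mul(36, Add(1, Mul(-4, -3))) = Mul(36, Add(1, 12)) = Mul(36, 13) = 468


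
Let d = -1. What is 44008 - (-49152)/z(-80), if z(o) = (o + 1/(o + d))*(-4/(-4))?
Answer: 281234536/6481 ≈ 43394.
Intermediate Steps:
z(o) = o + 1/(-1 + o) (z(o) = (o + 1/(o - 1))*(-4/(-4)) = (o + 1/(-1 + o))*(-4*(-¼)) = (o + 1/(-1 + o))*1 = o + 1/(-1 + o))
44008 - (-49152)/z(-80) = 44008 - (-49152)/((1 + (-80)² - 1*(-80))/(-1 - 80)) = 44008 - (-49152)/((1 + 6400 + 80)/(-81)) = 44008 - (-49152)/((-1/81*6481)) = 44008 - (-49152)/(-6481/81) = 44008 - (-49152)*(-81)/6481 = 44008 - 1*3981312/6481 = 44008 - 3981312/6481 = 281234536/6481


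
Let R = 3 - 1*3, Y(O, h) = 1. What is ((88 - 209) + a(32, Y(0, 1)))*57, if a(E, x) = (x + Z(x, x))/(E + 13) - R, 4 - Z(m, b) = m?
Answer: -103379/15 ≈ -6891.9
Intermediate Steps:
Z(m, b) = 4 - m
R = 0 (R = 3 - 3 = 0)
a(E, x) = 4/(13 + E) (a(E, x) = (x + (4 - x))/(E + 13) - 1*0 = 4/(13 + E) + 0 = 4/(13 + E))
((88 - 209) + a(32, Y(0, 1)))*57 = ((88 - 209) + 4/(13 + 32))*57 = (-121 + 4/45)*57 = -5441/45*57 = -103379/15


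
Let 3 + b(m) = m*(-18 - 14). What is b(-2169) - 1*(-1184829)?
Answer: 1254234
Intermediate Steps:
b(m) = -3 - 32*m (b(m) = -3 + m*(-18 - 14) = -3 + m*(-32) = -3 - 32*m)
b(-2169) - 1*(-1184829) = (-3 - 32*(-2169)) - 1*(-1184829) = (-3 + 69408) + 1184829 = 69405 + 1184829 = 1254234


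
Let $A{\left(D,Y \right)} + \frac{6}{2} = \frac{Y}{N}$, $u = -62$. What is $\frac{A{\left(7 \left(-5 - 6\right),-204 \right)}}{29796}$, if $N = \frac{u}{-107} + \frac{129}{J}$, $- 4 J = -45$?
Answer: $- \frac{64237}{96012644} \approx -0.00066905$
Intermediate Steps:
$J = \frac{45}{4}$ ($J = \left(- \frac{1}{4}\right) \left(-45\right) = \frac{45}{4} \approx 11.25$)
$N = \frac{19334}{1605}$ ($N = - \frac{62}{-107} + \frac{129}{\frac{45}{4}} = \left(-62\right) \left(- \frac{1}{107}\right) + 129 \cdot \frac{4}{45} = \frac{62}{107} + \frac{172}{15} = \frac{19334}{1605} \approx 12.046$)
$A{\left(D,Y \right)} = -3 + \frac{1605 Y}{19334}$ ($A{\left(D,Y \right)} = -3 + \frac{Y}{\frac{19334}{1605}} = -3 + Y \frac{1605}{19334} = -3 + \frac{1605 Y}{19334}$)
$\frac{A{\left(7 \left(-5 - 6\right),-204 \right)}}{29796} = \frac{-3 + \frac{1605}{19334} \left(-204\right)}{29796} = \left(-3 - \frac{163710}{9667}\right) \frac{1}{29796} = \left(- \frac{192711}{9667}\right) \frac{1}{29796} = - \frac{64237}{96012644}$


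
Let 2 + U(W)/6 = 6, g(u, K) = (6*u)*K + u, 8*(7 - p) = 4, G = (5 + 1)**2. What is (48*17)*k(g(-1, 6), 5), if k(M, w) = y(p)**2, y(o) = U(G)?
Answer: 470016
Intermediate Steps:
G = 36 (G = 6**2 = 36)
p = 13/2 (p = 7 - 1/8*4 = 7 - 1/2 = 13/2 ≈ 6.5000)
g(u, K) = u + 6*K*u (g(u, K) = 6*K*u + u = u + 6*K*u)
U(W) = 24 (U(W) = -12 + 6*6 = -12 + 36 = 24)
y(o) = 24
k(M, w) = 576 (k(M, w) = 24**2 = 576)
(48*17)*k(g(-1, 6), 5) = (48*17)*576 = 816*576 = 470016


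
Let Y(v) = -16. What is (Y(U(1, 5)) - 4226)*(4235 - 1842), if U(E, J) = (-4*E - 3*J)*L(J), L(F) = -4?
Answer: -10151106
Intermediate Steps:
U(E, J) = 12*J + 16*E (U(E, J) = (-4*E - 3*J)*(-4) = 12*J + 16*E)
(Y(U(1, 5)) - 4226)*(4235 - 1842) = (-16 - 4226)*(4235 - 1842) = -4242*2393 = -10151106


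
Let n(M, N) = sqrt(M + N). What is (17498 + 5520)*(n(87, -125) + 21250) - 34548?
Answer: 489097952 + 23018*I*sqrt(38) ≈ 4.891e+8 + 1.4189e+5*I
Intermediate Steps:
(17498 + 5520)*(n(87, -125) + 21250) - 34548 = (17498 + 5520)*(sqrt(87 - 125) + 21250) - 34548 = 23018*(sqrt(-38) + 21250) - 34548 = 23018*(I*sqrt(38) + 21250) - 34548 = 23018*(21250 + I*sqrt(38)) - 34548 = (489132500 + 23018*I*sqrt(38)) - 34548 = 489097952 + 23018*I*sqrt(38)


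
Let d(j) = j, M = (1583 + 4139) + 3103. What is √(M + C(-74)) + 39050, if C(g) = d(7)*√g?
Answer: 39050 + √(8825 + 7*I*√74) ≈ 39144.0 + 0.3205*I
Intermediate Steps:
M = 8825 (M = 5722 + 3103 = 8825)
C(g) = 7*√g
√(M + C(-74)) + 39050 = √(8825 + 7*√(-74)) + 39050 = √(8825 + 7*(I*√74)) + 39050 = √(8825 + 7*I*√74) + 39050 = 39050 + √(8825 + 7*I*√74)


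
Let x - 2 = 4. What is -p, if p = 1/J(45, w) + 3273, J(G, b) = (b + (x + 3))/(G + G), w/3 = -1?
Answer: -3288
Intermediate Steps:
w = -3 (w = 3*(-1) = -3)
x = 6 (x = 2 + 4 = 6)
J(G, b) = (9 + b)/(2*G) (J(G, b) = (b + (6 + 3))/(G + G) = (b + 9)/((2*G)) = (9 + b)*(1/(2*G)) = (9 + b)/(2*G))
p = 3288 (p = 1/((½)*(9 - 3)/45) + 3273 = 1/((½)*(1/45)*6) + 3273 = 1/(1/15) + 3273 = 15 + 3273 = 3288)
-p = -1*3288 = -3288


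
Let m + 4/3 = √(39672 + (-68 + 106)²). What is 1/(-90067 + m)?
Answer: -810615/73010371981 - 18*√10279/73010371981 ≈ -1.1128e-5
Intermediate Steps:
m = -4/3 + 2*√10279 (m = -4/3 + √(39672 + (-68 + 106)²) = -4/3 + √(39672 + 38²) = -4/3 + √(39672 + 1444) = -4/3 + √41116 = -4/3 + 2*√10279 ≈ 201.44)
1/(-90067 + m) = 1/(-90067 + (-4/3 + 2*√10279)) = 1/(-270205/3 + 2*√10279)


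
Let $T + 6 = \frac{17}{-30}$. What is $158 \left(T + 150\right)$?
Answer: $\frac{339937}{15} \approx 22662.0$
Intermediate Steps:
$T = - \frac{197}{30}$ ($T = -6 + \frac{17}{-30} = -6 + 17 \left(- \frac{1}{30}\right) = -6 - \frac{17}{30} = - \frac{197}{30} \approx -6.5667$)
$158 \left(T + 150\right) = 158 \left(- \frac{197}{30} + 150\right) = 158 \cdot \frac{4303}{30} = \frac{339937}{15}$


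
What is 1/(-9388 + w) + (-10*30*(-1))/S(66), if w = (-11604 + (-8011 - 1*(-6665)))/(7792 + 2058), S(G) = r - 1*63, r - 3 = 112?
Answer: 138724564/24046035 ≈ 5.7691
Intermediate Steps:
r = 115 (r = 3 + 112 = 115)
S(G) = 52 (S(G) = 115 - 1*63 = 115 - 63 = 52)
w = -259/197 (w = (-11604 + (-8011 + 6665))/9850 = (-11604 - 1346)*(1/9850) = -12950*1/9850 = -259/197 ≈ -1.3147)
1/(-9388 + w) + (-10*30*(-1))/S(66) = 1/(-9388 - 259/197) + (-10*30*(-1))/52 = 1/(-1849695/197) - 300*(-1)*(1/52) = -197/1849695 + 300*(1/52) = -197/1849695 + 75/13 = 138724564/24046035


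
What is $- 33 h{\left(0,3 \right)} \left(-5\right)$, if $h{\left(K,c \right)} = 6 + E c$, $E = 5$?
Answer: $3465$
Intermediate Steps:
$h{\left(K,c \right)} = 6 + 5 c$
$- 33 h{\left(0,3 \right)} \left(-5\right) = - 33 \left(6 + 5 \cdot 3\right) \left(-5\right) = - 33 \left(6 + 15\right) \left(-5\right) = \left(-33\right) 21 \left(-5\right) = \left(-693\right) \left(-5\right) = 3465$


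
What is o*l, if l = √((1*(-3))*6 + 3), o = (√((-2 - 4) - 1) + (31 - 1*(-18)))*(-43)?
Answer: 43*√105 - 2107*I*√15 ≈ 440.62 - 8160.4*I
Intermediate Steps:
o = -2107 - 43*I*√7 (o = (√(-6 - 1) + (31 + 18))*(-43) = (√(-7) + 49)*(-43) = (I*√7 + 49)*(-43) = (49 + I*√7)*(-43) = -2107 - 43*I*√7 ≈ -2107.0 - 113.77*I)
l = I*√15 (l = √(-3*6 + 3) = √(-18 + 3) = √(-15) = I*√15 ≈ 3.873*I)
o*l = (-2107 - 43*I*√7)*(I*√15) = I*√15*(-2107 - 43*I*√7)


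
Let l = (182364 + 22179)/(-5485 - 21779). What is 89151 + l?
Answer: 810136107/9088 ≈ 89144.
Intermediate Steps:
l = -68181/9088 (l = 204543/(-27264) = 204543*(-1/27264) = -68181/9088 ≈ -7.5023)
89151 + l = 89151 - 68181/9088 = 810136107/9088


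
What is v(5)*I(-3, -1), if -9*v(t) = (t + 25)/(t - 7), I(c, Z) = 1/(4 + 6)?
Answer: ⅙ ≈ 0.16667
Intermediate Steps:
I(c, Z) = ⅒ (I(c, Z) = 1/10 = ⅒)
v(t) = -(25 + t)/(9*(-7 + t)) (v(t) = -(t + 25)/(9*(t - 7)) = -(25 + t)/(9*(-7 + t)))
v(5)*I(-3, -1) = ((-25 - 1*5)/(9*(-7 + 5)))*(⅒) = ((⅑)*(-25 - 5)/(-2))*(⅒) = ((⅑)*(-½)*(-30))*(⅒) = (5/3)*(⅒) = ⅙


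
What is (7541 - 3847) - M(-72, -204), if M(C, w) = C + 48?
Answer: 3718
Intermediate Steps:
M(C, w) = 48 + C
(7541 - 3847) - M(-72, -204) = (7541 - 3847) - (48 - 72) = 3694 - 1*(-24) = 3694 + 24 = 3718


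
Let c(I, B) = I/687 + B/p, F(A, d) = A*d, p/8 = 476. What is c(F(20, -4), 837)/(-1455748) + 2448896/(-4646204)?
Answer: -2331579820521930821/4423623554959502208 ≈ -0.52707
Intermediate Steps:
p = 3808 (p = 8*476 = 3808)
c(I, B) = I/687 + B/3808
c(F(20, -4), 837)/(-1455748) + 2448896/(-4646204) = ((20*(-4))/687 + (1/3808)*837)/(-1455748) + 2448896/(-4646204) = ((1/687)*(-80) + 837/3808)*(-1/1455748) + 2448896*(-1/4646204) = (-80/687 + 837/3808)*(-1/1455748) - 612224/1161551 = (270379/2616096)*(-1/1455748) - 612224/1161551 = -270379/3808376519808 - 612224/1161551 = -2331579820521930821/4423623554959502208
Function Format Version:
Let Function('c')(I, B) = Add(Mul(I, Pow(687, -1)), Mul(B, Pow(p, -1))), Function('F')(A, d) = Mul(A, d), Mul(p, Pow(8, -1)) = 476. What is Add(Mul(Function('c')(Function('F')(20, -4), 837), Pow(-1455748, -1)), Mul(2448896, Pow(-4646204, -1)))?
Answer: Rational(-2331579820521930821, 4423623554959502208) ≈ -0.52707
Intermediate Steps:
p = 3808 (p = Mul(8, 476) = 3808)
Function('c')(I, B) = Add(Mul(Rational(1, 687), I), Mul(Rational(1, 3808), B)) (Function('c')(I, B) = Add(Mul(I, Pow(687, -1)), Mul(B, Pow(3808, -1))) = Add(Mul(I, Rational(1, 687)), Mul(B, Rational(1, 3808))) = Add(Mul(Rational(1, 687), I), Mul(Rational(1, 3808), B)))
Add(Mul(Function('c')(Function('F')(20, -4), 837), Pow(-1455748, -1)), Mul(2448896, Pow(-4646204, -1))) = Add(Mul(Add(Mul(Rational(1, 687), Mul(20, -4)), Mul(Rational(1, 3808), 837)), Pow(-1455748, -1)), Mul(2448896, Pow(-4646204, -1))) = Add(Mul(Add(Mul(Rational(1, 687), -80), Rational(837, 3808)), Rational(-1, 1455748)), Mul(2448896, Rational(-1, 4646204))) = Add(Mul(Add(Rational(-80, 687), Rational(837, 3808)), Rational(-1, 1455748)), Rational(-612224, 1161551)) = Add(Mul(Rational(270379, 2616096), Rational(-1, 1455748)), Rational(-612224, 1161551)) = Add(Rational(-270379, 3808376519808), Rational(-612224, 1161551)) = Rational(-2331579820521930821, 4423623554959502208)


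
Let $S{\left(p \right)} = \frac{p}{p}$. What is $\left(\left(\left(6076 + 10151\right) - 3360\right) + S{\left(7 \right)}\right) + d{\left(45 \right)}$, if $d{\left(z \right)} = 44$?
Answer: $12912$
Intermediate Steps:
$S{\left(p \right)} = 1$
$\left(\left(\left(6076 + 10151\right) - 3360\right) + S{\left(7 \right)}\right) + d{\left(45 \right)} = \left(\left(\left(6076 + 10151\right) - 3360\right) + 1\right) + 44 = \left(\left(16227 - 3360\right) + 1\right) + 44 = \left(12867 + 1\right) + 44 = 12868 + 44 = 12912$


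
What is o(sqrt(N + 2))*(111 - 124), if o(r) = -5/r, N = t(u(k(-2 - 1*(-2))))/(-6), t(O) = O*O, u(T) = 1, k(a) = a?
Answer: 65*sqrt(66)/11 ≈ 48.006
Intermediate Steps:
t(O) = O**2
N = -1/6 (N = 1**2/(-6) = 1*(-1/6) = -1/6 ≈ -0.16667)
o(sqrt(N + 2))*(111 - 124) = (-5/sqrt(-1/6 + 2))*(111 - 124) = -5*sqrt(66)/11*(-13) = 65*sqrt(66)/11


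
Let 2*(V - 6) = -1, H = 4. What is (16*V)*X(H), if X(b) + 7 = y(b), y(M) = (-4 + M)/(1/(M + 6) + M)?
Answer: -616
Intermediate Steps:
V = 11/2 (V = 6 + (½)*(-1) = 6 - ½ = 11/2 ≈ 5.5000)
y(M) = (-4 + M)/(M + 1/(6 + M)) (y(M) = (-4 + M)/(1/(6 + M) + M) = (-4 + M)/(M + 1/(6 + M)))
X(b) = -7 + (-24 + b² + 2*b)/(1 + b² + 6*b)
(16*V)*X(H) = (16*(11/2))*((-31 - 40*4 - 6*4²)/(1 + 4² + 6*4)) = 88*((-31 - 160 - 6*16)/(1 + 16 + 24)) = 88*((-31 - 160 - 96)/41) = 88*((1/41)*(-287)) = 88*(-7) = -616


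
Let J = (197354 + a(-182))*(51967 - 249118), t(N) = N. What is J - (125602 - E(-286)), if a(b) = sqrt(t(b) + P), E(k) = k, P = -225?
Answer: -38908664342 - 197151*I*sqrt(407) ≈ -3.8909e+10 - 3.9774e+6*I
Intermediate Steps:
a(b) = sqrt(-225 + b) (a(b) = sqrt(b - 225) = sqrt(-225 + b))
J = -38908538454 - 197151*I*sqrt(407) (J = (197354 + sqrt(-225 - 182))*(51967 - 249118) = (197354 + sqrt(-407))*(-197151) = (197354 + I*sqrt(407))*(-197151) = -38908538454 - 197151*I*sqrt(407) ≈ -3.8909e+10 - 3.9774e+6*I)
J - (125602 - E(-286)) = (-38908538454 - 197151*I*sqrt(407)) - (125602 - 1*(-286)) = (-38908538454 - 197151*I*sqrt(407)) - (125602 + 286) = (-38908538454 - 197151*I*sqrt(407)) - 1*125888 = (-38908538454 - 197151*I*sqrt(407)) - 125888 = -38908664342 - 197151*I*sqrt(407)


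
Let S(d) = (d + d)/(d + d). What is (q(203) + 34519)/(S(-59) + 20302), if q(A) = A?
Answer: 34722/20303 ≈ 1.7102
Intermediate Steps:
S(d) = 1 (S(d) = (2*d)/((2*d)) = (2*d)*(1/(2*d)) = 1)
(q(203) + 34519)/(S(-59) + 20302) = (203 + 34519)/(1 + 20302) = 34722/20303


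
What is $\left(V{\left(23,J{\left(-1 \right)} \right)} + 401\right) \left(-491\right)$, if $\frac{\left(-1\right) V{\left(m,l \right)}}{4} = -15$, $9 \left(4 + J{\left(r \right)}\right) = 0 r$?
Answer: $-226351$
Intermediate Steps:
$J{\left(r \right)} = -4$ ($J{\left(r \right)} = -4 + \frac{0 r}{9} = -4 + \frac{1}{9} \cdot 0 = -4 + 0 = -4$)
$V{\left(m,l \right)} = 60$ ($V{\left(m,l \right)} = \left(-4\right) \left(-15\right) = 60$)
$\left(V{\left(23,J{\left(-1 \right)} \right)} + 401\right) \left(-491\right) = \left(60 + 401\right) \left(-491\right) = 461 \left(-491\right) = -226351$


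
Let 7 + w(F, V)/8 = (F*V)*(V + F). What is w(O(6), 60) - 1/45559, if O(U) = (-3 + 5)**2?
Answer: 5595738615/45559 ≈ 1.2282e+5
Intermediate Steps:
O(U) = 4 (O(U) = 2**2 = 4)
w(F, V) = -56 + 8*F*V*(F + V) (w(F, V) = -56 + 8*((F*V)*(V + F)) = -56 + 8*((F*V)*(F + V)) = -56 + 8*(F*V*(F + V)) = -56 + 8*F*V*(F + V))
w(O(6), 60) - 1/45559 = (-56 + 8*4*60**2 + 8*60*4**2) - 1/45559 = (-56 + 8*4*3600 + 8*60*16) - 1*1/45559 = (-56 + 115200 + 7680) - 1/45559 = 122824 - 1/45559 = 5595738615/45559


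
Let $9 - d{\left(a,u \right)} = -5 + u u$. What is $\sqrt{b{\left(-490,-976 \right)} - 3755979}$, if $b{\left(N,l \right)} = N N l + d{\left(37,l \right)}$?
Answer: $i \sqrt{239046141} \approx 15461.0 i$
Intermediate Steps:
$d{\left(a,u \right)} = 14 - u^{2}$ ($d{\left(a,u \right)} = 9 - \left(-5 + u u\right) = 9 - \left(-5 + u^{2}\right) = 14 - u^{2}$)
$b{\left(N,l \right)} = 14 - l^{2} + l N^{2}$ ($b{\left(N,l \right)} = N N l - \left(-14 + l^{2}\right) = N^{2} l - \left(-14 + l^{2}\right) = l N^{2} - \left(-14 + l^{2}\right) = 14 - l^{2} + l N^{2}$)
$\sqrt{b{\left(-490,-976 \right)} - 3755979} = \sqrt{\left(14 - \left(-976\right)^{2} - 976 \left(-490\right)^{2}\right) - 3755979} = \sqrt{\left(14 - 952576 - 234337600\right) - 3755979} = \sqrt{-235290162 - 3755979} = \sqrt{-239046141} = i \sqrt{239046141}$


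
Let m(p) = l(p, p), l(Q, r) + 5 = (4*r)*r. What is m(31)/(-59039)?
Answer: -3839/59039 ≈ -0.065025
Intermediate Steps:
l(Q, r) = -5 + 4*r² (l(Q, r) = -5 + (4*r)*r = -5 + 4*r²)
m(p) = -5 + 4*p²
m(31)/(-59039) = (-5 + 4*31²)/(-59039) = (-5 + 4*961)*(-1/59039) = (-5 + 3844)*(-1/59039) = 3839*(-1/59039) = -3839/59039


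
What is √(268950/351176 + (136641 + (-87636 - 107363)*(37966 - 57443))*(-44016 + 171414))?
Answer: √3729600856375625078003667/87794 ≈ 2.1997e+7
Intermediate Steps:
√(268950/351176 + (136641 + (-87636 - 107363)*(37966 - 57443))*(-44016 + 171414)) = √(268950*(1/351176) + (136641 - 194999*(-19477))*127398) = √(134475/175588 + (136641 + 3797995523)*127398) = √(134475/175588 + 3798132164*127398) = √(134475/175588 + 483874441429272) = √(84962545421683146411/175588) = √3729600856375625078003667/87794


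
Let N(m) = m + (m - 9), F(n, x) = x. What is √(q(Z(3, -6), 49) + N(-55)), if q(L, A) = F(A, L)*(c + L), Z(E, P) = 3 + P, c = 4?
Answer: I*√122 ≈ 11.045*I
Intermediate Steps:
N(m) = -9 + 2*m (N(m) = m + (-9 + m) = -9 + 2*m)
q(L, A) = L*(4 + L)
√(q(Z(3, -6), 49) + N(-55)) = √((3 - 6)*(4 + (3 - 6)) + (-9 + 2*(-55))) = √(-3*(4 - 3) + (-9 - 110)) = √(-3*1 - 119) = √(-3 - 119) = √(-122) = I*√122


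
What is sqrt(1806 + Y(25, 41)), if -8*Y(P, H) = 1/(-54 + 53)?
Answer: sqrt(28898)/4 ≈ 42.499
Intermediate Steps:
Y(P, H) = 1/8 (Y(P, H) = -1/(8*(-54 + 53)) = -1/8/(-1) = -1/8*(-1) = 1/8)
sqrt(1806 + Y(25, 41)) = sqrt(1806 + 1/8) = sqrt(14449/8) = sqrt(28898)/4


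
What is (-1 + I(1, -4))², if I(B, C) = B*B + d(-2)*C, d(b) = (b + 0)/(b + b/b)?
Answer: 64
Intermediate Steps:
d(b) = b/(1 + b) (d(b) = b/(b + 1) = b/(1 + b))
I(B, C) = B² + 2*C (I(B, C) = B*B + (-2/(1 - 2))*C = B² + (-2/(-1))*C = B² + (-2*(-1))*C = B² + 2*C)
(-1 + I(1, -4))² = (-1 + (1² + 2*(-4)))² = (-1 + (1 - 8))² = (-1 - 7)² = (-8)² = 64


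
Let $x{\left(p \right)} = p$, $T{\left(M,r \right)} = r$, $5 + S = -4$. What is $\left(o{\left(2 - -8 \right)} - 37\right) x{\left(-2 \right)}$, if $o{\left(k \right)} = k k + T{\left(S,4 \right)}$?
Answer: $-134$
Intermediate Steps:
$S = -9$ ($S = -5 - 4 = -9$)
$o{\left(k \right)} = 4 + k^{2}$ ($o{\left(k \right)} = k k + 4 = k^{2} + 4 = 4 + k^{2}$)
$\left(o{\left(2 - -8 \right)} - 37\right) x{\left(-2 \right)} = \left(\left(4 + \left(2 - -8\right)^{2}\right) - 37\right) \left(-2\right) = \left(\left(4 + \left(2 + 8\right)^{2}\right) - 37\right) \left(-2\right) = \left(\left(4 + 10^{2}\right) - 37\right) \left(-2\right) = \left(\left(4 + 100\right) - 37\right) \left(-2\right) = \left(104 - 37\right) \left(-2\right) = 67 \left(-2\right) = -134$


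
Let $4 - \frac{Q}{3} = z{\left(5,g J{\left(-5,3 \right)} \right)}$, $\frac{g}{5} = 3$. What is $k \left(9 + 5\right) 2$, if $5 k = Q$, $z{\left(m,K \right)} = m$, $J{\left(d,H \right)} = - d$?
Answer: $- \frac{84}{5} \approx -16.8$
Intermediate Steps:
$g = 15$ ($g = 5 \cdot 3 = 15$)
$Q = -3$ ($Q = 12 - 15 = -3$)
$k = - \frac{3}{5}$ ($k = \frac{1}{5} \left(-3\right) = - \frac{3}{5} \approx -0.6$)
$k \left(9 + 5\right) 2 = - \frac{3 \left(9 + 5\right) 2}{5} = - \frac{3 \cdot 14 \cdot 2}{5} = \left(- \frac{3}{5}\right) 28 = - \frac{84}{5}$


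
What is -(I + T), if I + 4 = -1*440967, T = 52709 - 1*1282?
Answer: 389544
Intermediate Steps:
T = 51427 (T = 52709 - 1282 = 51427)
I = -440971 (I = -4 - 1*440967 = -4 - 440967 = -440971)
-(I + T) = -(-440971 + 51427) = -1*(-389544) = 389544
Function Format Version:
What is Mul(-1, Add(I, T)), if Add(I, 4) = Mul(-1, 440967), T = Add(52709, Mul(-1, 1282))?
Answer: 389544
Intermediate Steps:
T = 51427 (T = Add(52709, -1282) = 51427)
I = -440971 (I = Add(-4, Mul(-1, 440967)) = Add(-4, -440967) = -440971)
Mul(-1, Add(I, T)) = Mul(-1, Add(-440971, 51427)) = Mul(-1, -389544) = 389544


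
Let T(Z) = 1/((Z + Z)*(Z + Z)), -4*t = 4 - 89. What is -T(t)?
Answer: -4/7225 ≈ -0.00055363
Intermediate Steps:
t = 85/4 (t = -(4 - 89)/4 = -¼*(-85) = 85/4 ≈ 21.250)
T(Z) = 1/(4*Z²) (T(Z) = 1/((2*Z)*(2*Z)) = 1/(4*Z²))
-T(t) = -1/(4*(85/4)²) = -16/(4*7225) = -1*4/7225 = -4/7225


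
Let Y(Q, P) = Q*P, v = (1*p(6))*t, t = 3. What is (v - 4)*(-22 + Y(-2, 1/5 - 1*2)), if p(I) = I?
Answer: -1288/5 ≈ -257.60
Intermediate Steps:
v = 18 (v = (1*6)*3 = 6*3 = 18)
Y(Q, P) = P*Q
(v - 4)*(-22 + Y(-2, 1/5 - 1*2)) = (18 - 4)*(-22 + (1/5 - 1*2)*(-2)) = 14*(-22 + (1*(⅕) - 2)*(-2)) = 14*(-22 + (⅕ - 2)*(-2)) = 14*(-22 - 9/5*(-2)) = 14*(-22 + 18/5) = 14*(-92/5) = -1288/5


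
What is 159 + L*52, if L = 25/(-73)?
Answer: 10307/73 ≈ 141.19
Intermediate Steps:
L = -25/73 (L = 25*(-1/73) = -25/73 ≈ -0.34247)
159 + L*52 = 159 - 25/73*52 = 159 - 1300/73 = 10307/73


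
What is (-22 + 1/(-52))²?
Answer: 1311025/2704 ≈ 484.85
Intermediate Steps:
(-22 + 1/(-52))² = (-22 - 1/52)² = (-1145/52)² = 1311025/2704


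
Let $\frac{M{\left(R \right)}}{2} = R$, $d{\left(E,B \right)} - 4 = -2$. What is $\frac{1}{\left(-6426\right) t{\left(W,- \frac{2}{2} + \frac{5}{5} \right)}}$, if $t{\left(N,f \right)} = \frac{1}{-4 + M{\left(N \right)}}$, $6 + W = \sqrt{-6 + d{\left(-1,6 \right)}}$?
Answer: $\frac{8}{3213} - \frac{2 i}{3213} \approx 0.0024899 - 0.00062247 i$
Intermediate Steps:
$d{\left(E,B \right)} = 2$ ($d{\left(E,B \right)} = 4 - 2 = 2$)
$M{\left(R \right)} = 2 R$
$W = -6 + 2 i$ ($W = -6 + \sqrt{-6 + 2} = -6 + \sqrt{-4} = -6 + 2 i \approx -6.0 + 2.0 i$)
$t{\left(N,f \right)} = \frac{1}{-4 + 2 N}$
$\frac{1}{\left(-6426\right) t{\left(W,- \frac{2}{2} + \frac{5}{5} \right)}} = \frac{1}{\left(-6426\right) \frac{1}{2 \left(-2 - \left(6 - 2 i\right)\right)}} = \frac{1}{\left(-6426\right) \frac{1}{2 \left(-8 + 2 i\right)}} = \frac{1}{\left(-6426\right) \frac{\frac{1}{68} \left(-8 - 2 i\right)}{2}} = \frac{1}{\left(-6426\right) \frac{-8 - 2 i}{136}} = \frac{1}{\left(- \frac{189}{4}\right) \left(-8 - 2 i\right)} = \frac{8}{3213} - \frac{2 i}{3213}$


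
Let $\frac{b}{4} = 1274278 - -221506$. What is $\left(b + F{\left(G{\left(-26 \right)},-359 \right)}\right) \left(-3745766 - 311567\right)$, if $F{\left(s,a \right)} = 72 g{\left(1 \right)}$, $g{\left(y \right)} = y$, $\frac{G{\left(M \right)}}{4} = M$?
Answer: $-24275867264264$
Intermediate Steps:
$b = 5983136$ ($b = 4 \left(1274278 - -221506\right) = 4 \left(1274278 + 221506\right) = 4 \cdot 1495784 = 5983136$)
$G{\left(M \right)} = 4 M$
$F{\left(s,a \right)} = 72$ ($F{\left(s,a \right)} = 72 \cdot 1 = 72$)
$\left(b + F{\left(G{\left(-26 \right)},-359 \right)}\right) \left(-3745766 - 311567\right) = \left(5983136 + 72\right) \left(-3745766 - 311567\right) = 5983208 \left(-4057333\right) = -24275867264264$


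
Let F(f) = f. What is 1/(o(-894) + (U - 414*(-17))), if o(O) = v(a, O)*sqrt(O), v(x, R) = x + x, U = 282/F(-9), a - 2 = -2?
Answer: 3/21020 ≈ 0.00014272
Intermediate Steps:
a = 0 (a = 2 - 2 = 0)
U = -94/3 (U = 282/(-9) = 282*(-1/9) = -94/3 ≈ -31.333)
v(x, R) = 2*x
o(O) = 0 (o(O) = (2*0)*sqrt(O) = 0*sqrt(O) = 0)
1/(o(-894) + (U - 414*(-17))) = 1/(0 + (-94/3 - 414*(-17))) = 1/(0 + (-94/3 + 7038)) = 1/(0 + 21020/3) = 1/(21020/3) = 3/21020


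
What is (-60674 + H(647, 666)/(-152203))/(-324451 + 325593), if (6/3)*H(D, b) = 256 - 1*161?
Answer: -18469529739/347631652 ≈ -53.130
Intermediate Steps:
H(D, b) = 95/2 (H(D, b) = (256 - 1*161)/2 = (256 - 161)/2 = (½)*95 = 95/2)
(-60674 + H(647, 666)/(-152203))/(-324451 + 325593) = (-60674 + (95/2)/(-152203))/(-324451 + 325593) = (-60674 + (95/2)*(-1/152203))/1142 = (-60674 - 95/304406)*(1/1142) = -18469529739/304406*1/1142 = -18469529739/347631652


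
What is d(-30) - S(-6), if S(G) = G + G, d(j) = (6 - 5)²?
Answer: 13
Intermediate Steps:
d(j) = 1 (d(j) = 1² = 1)
S(G) = 2*G
d(-30) - S(-6) = 1 - 2*(-6) = 1 - 1*(-12) = 1 + 12 = 13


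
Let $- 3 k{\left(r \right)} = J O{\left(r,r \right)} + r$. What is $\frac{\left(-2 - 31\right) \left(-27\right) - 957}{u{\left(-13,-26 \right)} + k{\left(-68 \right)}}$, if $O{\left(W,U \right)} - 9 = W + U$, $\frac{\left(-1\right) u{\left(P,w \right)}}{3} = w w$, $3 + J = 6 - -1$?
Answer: $\frac{11}{306} \approx 0.035948$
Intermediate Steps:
$J = 4$ ($J = -3 + \left(6 - -1\right) = -3 + \left(6 + 1\right) = -3 + 7 = 4$)
$u{\left(P,w \right)} = - 3 w^{2}$ ($u{\left(P,w \right)} = - 3 w w = - 3 w^{2}$)
$O{\left(W,U \right)} = 9 + U + W$ ($O{\left(W,U \right)} = 9 + \left(W + U\right) = 9 + \left(U + W\right) = 9 + U + W$)
$k{\left(r \right)} = -12 - 3 r$ ($k{\left(r \right)} = - \frac{4 \left(9 + r + r\right) + r}{3} = - \frac{4 \left(9 + 2 r\right) + r}{3} = - \frac{\left(36 + 8 r\right) + r}{3} = - \frac{36 + 9 r}{3} = -12 - 3 r$)
$\frac{\left(-2 - 31\right) \left(-27\right) - 957}{u{\left(-13,-26 \right)} + k{\left(-68 \right)}} = \frac{\left(-2 - 31\right) \left(-27\right) - 957}{- 3 \left(-26\right)^{2} - -192} = \frac{\left(-33\right) \left(-27\right) - 957}{\left(-3\right) 676 + \left(-12 + 204\right)} = \frac{891 - 957}{-2028 + 192} = - \frac{66}{-1836} = \left(-66\right) \left(- \frac{1}{1836}\right) = \frac{11}{306}$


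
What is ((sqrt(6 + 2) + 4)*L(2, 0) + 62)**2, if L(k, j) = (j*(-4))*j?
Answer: 3844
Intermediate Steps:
L(k, j) = -4*j**2 (L(k, j) = (-4*j)*j = -4*j**2)
((sqrt(6 + 2) + 4)*L(2, 0) + 62)**2 = ((sqrt(6 + 2) + 4)*(-4*0**2) + 62)**2 = ((sqrt(8) + 4)*(-4*0) + 62)**2 = ((2*sqrt(2) + 4)*0 + 62)**2 = ((4 + 2*sqrt(2))*0 + 62)**2 = (0 + 62)**2 = 62**2 = 3844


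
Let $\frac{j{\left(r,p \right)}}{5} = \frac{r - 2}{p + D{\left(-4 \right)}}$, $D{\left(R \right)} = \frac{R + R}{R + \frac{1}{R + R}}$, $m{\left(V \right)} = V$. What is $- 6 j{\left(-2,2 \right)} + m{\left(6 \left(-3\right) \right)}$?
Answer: $\frac{162}{13} \approx 12.462$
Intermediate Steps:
$D{\left(R \right)} = \frac{2 R}{R + \frac{1}{2 R}}$
$j{\left(r,p \right)} = \frac{5 \left(-2 + r\right)}{\frac{64}{33} + p}$ ($j{\left(r,p \right)} = 5 \frac{r - 2}{p + \frac{4 \left(-4\right)^{2}}{1 + 2 \left(-4\right)^{2}}} = 5 \frac{-2 + r}{p + 4 \cdot 16 \frac{1}{1 + 2 \cdot 16}} = 5 \frac{-2 + r}{p + 4 \cdot 16 \frac{1}{1 + 32}} = 5 \frac{-2 + r}{p + 4 \cdot 16 \cdot \frac{1}{33}} = 5 \frac{-2 + r}{p + \frac{64}{33}} = 5 \frac{-2 + r}{\frac{64}{33} + p} = \frac{5 \left(-2 + r\right)}{\frac{64}{33} + p}$)
$- 6 j{\left(-2,2 \right)} + m{\left(6 \left(-3\right) \right)} = - 6 \frac{165 \left(-2 - 2\right)}{64 + 33 \cdot 2} + 6 \left(-3\right) = - 6 \cdot 165 \frac{1}{64 + 66} \left(-4\right) - 18 = - 6 \cdot 165 \cdot \frac{1}{130} \left(-4\right) - 18 = \left(-6\right) \left(- \frac{66}{13}\right) - 18 = \frac{396}{13} - 18 = \frac{162}{13}$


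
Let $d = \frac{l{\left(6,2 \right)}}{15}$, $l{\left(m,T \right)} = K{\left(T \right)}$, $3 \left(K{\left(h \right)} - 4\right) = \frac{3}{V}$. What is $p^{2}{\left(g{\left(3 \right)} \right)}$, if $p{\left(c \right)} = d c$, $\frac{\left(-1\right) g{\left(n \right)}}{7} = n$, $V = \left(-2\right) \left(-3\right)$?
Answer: $\frac{1225}{36} \approx 34.028$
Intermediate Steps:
$V = 6$
$g{\left(n \right)} = - 7 n$
$K{\left(h \right)} = \frac{25}{6}$ ($K{\left(h \right)} = 4 + \frac{3 \cdot \frac{1}{6}}{3} = 4 + \frac{1}{3} \cdot \frac{1}{2} = 4 + \frac{1}{6} = \frac{25}{6}$)
$l{\left(m,T \right)} = \frac{25}{6}$
$d = \frac{5}{18}$ ($d = \frac{25}{6 \cdot 15} = \frac{25}{6} \cdot \frac{1}{15} = \frac{5}{18} \approx 0.27778$)
$p{\left(c \right)} = \frac{5 c}{18}$
$p^{2}{\left(g{\left(3 \right)} \right)} = \left(\frac{5 \left(\left(-7\right) 3\right)}{18}\right)^{2} = \left(\frac{5}{18} \left(-21\right)\right)^{2} = \left(- \frac{35}{6}\right)^{2} = \frac{1225}{36}$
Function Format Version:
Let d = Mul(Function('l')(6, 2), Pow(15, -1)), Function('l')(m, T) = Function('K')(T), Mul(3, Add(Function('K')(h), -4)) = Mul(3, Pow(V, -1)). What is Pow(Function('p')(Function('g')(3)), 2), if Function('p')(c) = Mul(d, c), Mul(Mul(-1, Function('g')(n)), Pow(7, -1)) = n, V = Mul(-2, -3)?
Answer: Rational(1225, 36) ≈ 34.028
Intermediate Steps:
V = 6
Function('g')(n) = Mul(-7, n)
Function('K')(h) = Rational(25, 6) (Function('K')(h) = Add(4, Mul(Rational(1, 3), Mul(3, Pow(6, -1)))) = Add(4, Mul(Rational(1, 3), Mul(3, Rational(1, 6)))) = Add(4, Mul(Rational(1, 3), Rational(1, 2))) = Add(4, Rational(1, 6)) = Rational(25, 6))
Function('l')(m, T) = Rational(25, 6)
d = Rational(5, 18) (d = Mul(Rational(25, 6), Pow(15, -1)) = Mul(Rational(25, 6), Rational(1, 15)) = Rational(5, 18) ≈ 0.27778)
Function('p')(c) = Mul(Rational(5, 18), c)
Pow(Function('p')(Function('g')(3)), 2) = Pow(Mul(Rational(5, 18), Mul(-7, 3)), 2) = Pow(Mul(Rational(5, 18), -21), 2) = Pow(Rational(-35, 6), 2) = Rational(1225, 36)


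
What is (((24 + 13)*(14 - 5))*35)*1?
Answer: 11655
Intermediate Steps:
(((24 + 13)*(14 - 5))*35)*1 = ((37*9)*35)*1 = (333*35)*1 = 11655*1 = 11655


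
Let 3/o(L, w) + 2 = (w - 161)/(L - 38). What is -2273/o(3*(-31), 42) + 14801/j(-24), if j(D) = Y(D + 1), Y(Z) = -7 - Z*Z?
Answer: 168404111/210648 ≈ 799.46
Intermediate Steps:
o(L, w) = 3/(-2 + (-161 + w)/(-38 + L)) (o(L, w) = 3/(-2 + (w - 161)/(L - 38)) = 3/(-2 + (-161 + w)/(-38 + L)))
Y(Z) = -7 - Z²
j(D) = -7 - (1 + D)² (j(D) = -7 - (D + 1)² = -7 - (1 + D)²)
-2273/o(3*(-31), 42) + 14801/j(-24) = -2273*(85 - 1*42 + 2*(3*(-31)))/(3*(38 - 3*(-31))) + 14801/(-7 - (1 - 24)²) = -2273*(85 - 42 + 2*(-93))/(3*(38 - 1*(-93))) + 14801/(-7 - 1*(-23)²) = -2273*(85 - 42 - 186)/(3*(38 + 93)) + 14801/(-7 - 1*529) = -2273/(3*131/(-143)) + 14801/(-7 - 529) = -2273/(3*(-1/143)*131) + 14801/(-536) = -2273/(-393/143) + 14801*(-1/536) = -2273*(-143/393) - 14801/536 = 325039/393 - 14801/536 = 168404111/210648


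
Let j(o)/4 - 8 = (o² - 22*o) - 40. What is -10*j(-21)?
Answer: -34840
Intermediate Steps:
j(o) = -128 - 88*o + 4*o² (j(o) = 32 + 4*((o² - 22*o) - 40) = 32 + 4*(-40 + o² - 22*o) = 32 + (-160 - 88*o + 4*o²) = -128 - 88*o + 4*o²)
-10*j(-21) = -10*(-128 - 88*(-21) + 4*(-21)²) = -10*(-128 + 1848 + 4*441) = -10*(-128 + 1848 + 1764) = -10*3484 = -34840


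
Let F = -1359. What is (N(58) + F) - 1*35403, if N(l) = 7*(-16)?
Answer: -36874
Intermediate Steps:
N(l) = -112
(N(58) + F) - 1*35403 = (-112 - 1359) - 1*35403 = -1471 - 35403 = -36874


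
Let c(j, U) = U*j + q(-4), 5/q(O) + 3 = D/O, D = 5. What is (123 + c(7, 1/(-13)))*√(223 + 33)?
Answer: 428864/221 ≈ 1940.6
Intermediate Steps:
q(O) = 5/(-3 + 5/O)
c(j, U) = -20/17 + U*j (c(j, U) = U*j - 5*(-4)/(-5 + 3*(-4)) = U*j - 5*(-4)/(-5 - 12) = U*j - 5*(-4)/(-17) = U*j - 5*(-4)*(-1/17) = U*j - 20/17 = -20/17 + U*j)
(123 + c(7, 1/(-13)))*√(223 + 33) = (123 + (-20/17 + 7/(-13)))*√(223 + 33) = (123 + (-20/17 - 1/13*7))*√256 = (123 + (-20/17 - 7/13))*16 = (123 - 379/221)*16 = (26804/221)*16 = 428864/221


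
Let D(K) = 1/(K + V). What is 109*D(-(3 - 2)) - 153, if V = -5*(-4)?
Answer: -2798/19 ≈ -147.26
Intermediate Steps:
V = 20
D(K) = 1/(20 + K) (D(K) = 1/(K + 20) = 1/(20 + K))
109*D(-(3 - 2)) - 153 = 109/(20 - (3 - 2)) - 153 = 109/(20 - 1*1) - 153 = 109/(20 - 1) - 153 = 109/19 - 153 = -2798/19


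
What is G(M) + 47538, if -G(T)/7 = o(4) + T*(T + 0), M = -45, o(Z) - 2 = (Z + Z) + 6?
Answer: 33251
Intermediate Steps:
o(Z) = 8 + 2*Z (o(Z) = 2 + ((Z + Z) + 6) = 2 + (2*Z + 6) = 2 + (6 + 2*Z) = 8 + 2*Z)
G(T) = -112 - 7*T**2 (G(T) = -7*((8 + 2*4) + T*(T + 0)) = -7*((8 + 8) + T*T) = -7*(16 + T**2) = -112 - 7*T**2)
G(M) + 47538 = (-112 - 7*(-45)**2) + 47538 = (-112 - 7*2025) + 47538 = (-112 - 14175) + 47538 = -14287 + 47538 = 33251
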